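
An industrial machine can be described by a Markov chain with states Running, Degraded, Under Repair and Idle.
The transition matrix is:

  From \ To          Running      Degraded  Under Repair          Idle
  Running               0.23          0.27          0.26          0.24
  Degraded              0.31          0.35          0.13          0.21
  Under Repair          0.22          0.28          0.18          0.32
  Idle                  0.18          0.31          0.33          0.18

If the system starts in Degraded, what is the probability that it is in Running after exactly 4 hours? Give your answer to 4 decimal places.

0.2406

Propagate the distribution vector 4 hours from Degraded.
After 0 hours: (0.0000, 1.0000, 0.0000, 0.0000)
After 1 hour: (0.3100, 0.3500, 0.1300, 0.2100)
After 2 hours: (0.2462, 0.3077, 0.2188, 0.2273)
After 3 hours: (0.2411, 0.3059, 0.2184, 0.2346)
After 4 hours: (0.2406, 0.3060, 0.2192, 0.2342)
P(in Running after 4 hours) = 0.2406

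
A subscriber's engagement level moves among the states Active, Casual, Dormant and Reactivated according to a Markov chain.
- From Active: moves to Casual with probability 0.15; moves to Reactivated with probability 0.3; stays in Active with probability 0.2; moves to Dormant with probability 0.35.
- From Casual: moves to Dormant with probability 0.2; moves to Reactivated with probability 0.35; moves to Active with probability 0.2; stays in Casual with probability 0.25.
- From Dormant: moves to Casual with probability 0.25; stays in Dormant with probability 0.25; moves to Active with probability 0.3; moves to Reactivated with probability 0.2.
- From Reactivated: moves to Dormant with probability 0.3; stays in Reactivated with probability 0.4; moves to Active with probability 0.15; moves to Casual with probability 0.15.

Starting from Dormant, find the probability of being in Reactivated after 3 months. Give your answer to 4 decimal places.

0.3130

Propagate the distribution vector 3 months from Dormant.
After 0 months: (0.0000, 0.0000, 1.0000, 0.0000)
After 1 month: (0.3000, 0.2500, 0.2500, 0.2000)
After 2 months: (0.2150, 0.2000, 0.2775, 0.3075)
After 3 months: (0.2124, 0.1978, 0.2769, 0.3130)
P(in Reactivated after 3 months) = 0.3130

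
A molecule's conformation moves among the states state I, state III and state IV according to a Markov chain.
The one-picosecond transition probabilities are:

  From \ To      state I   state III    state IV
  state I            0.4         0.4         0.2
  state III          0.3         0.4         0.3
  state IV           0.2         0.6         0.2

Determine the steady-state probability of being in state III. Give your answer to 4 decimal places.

0.4490

Let the stationary distribution be π with π = πP and π_1 + π_2 + π_3 = 1.
π_1 = 0.4·π_1 + 0.3·π_2 + 0.2·π_3
π_2 = 0.4·π_1 + 0.4·π_2 + 0.6·π_3
Solving with the normalization constraint gives π = (0.3061, 0.4490, 0.2449).
So the stationary probability of state III is 0.4490.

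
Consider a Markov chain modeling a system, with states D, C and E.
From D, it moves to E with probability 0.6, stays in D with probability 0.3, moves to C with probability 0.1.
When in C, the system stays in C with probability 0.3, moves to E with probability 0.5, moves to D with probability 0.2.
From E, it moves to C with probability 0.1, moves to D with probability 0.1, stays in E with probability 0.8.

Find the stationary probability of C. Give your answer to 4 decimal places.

Let the stationary distribution be π with π = πP and π_1 + π_2 + π_3 = 1.
π_1 = 0.3·π_1 + 0.2·π_2 + 0.1·π_3
π_2 = 0.1·π_1 + 0.3·π_2 + 0.1·π_3
Solving with the normalization constraint gives π = (0.1406, 0.1250, 0.7344).
So the stationary probability of C is 0.1250.

0.1250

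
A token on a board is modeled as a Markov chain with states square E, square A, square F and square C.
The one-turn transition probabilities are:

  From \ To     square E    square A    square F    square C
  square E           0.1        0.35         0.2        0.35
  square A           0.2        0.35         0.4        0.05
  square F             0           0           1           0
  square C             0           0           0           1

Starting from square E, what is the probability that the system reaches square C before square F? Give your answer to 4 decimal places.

0.4757

Let h(s) be the probability of absorption at square C starting from transient state s. Then h(square C) = 1 and h(square F) = 0. By first-step analysis:
h(square E) = 0.1·h(square E) + 0.35·h(square A) + 0.2·0 + 0.35·1
h(square A) = 0.2·h(square E) + 0.35·h(square A) + 0.4·0 + 0.05·1
Solving: h(square E) = 0.4757, h(square A) = 0.2233.
Starting from square E, the probability is 0.4757.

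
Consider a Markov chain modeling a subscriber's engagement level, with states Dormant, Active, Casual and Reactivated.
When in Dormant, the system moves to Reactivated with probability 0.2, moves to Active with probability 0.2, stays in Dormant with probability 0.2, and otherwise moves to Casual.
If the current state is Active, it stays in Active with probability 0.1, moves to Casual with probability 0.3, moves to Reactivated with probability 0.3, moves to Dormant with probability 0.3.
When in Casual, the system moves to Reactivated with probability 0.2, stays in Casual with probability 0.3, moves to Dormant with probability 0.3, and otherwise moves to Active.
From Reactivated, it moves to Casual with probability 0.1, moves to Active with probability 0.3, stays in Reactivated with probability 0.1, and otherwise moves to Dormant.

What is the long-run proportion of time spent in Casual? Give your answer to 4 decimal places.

0.2909

Let the stationary distribution be π with π = πP and π_1 + π_2 + π_3 + π_4 = 1.
π_1 = 0.2·π_1 + 0.3·π_2 + 0.3·π_3 + 0.5·π_4
π_2 = 0.2·π_1 + 0.1·π_2 + 0.2·π_3 + 0.3·π_4
π_3 = 0.4·π_1 + 0.3·π_2 + 0.3·π_3 + 0.1·π_4
Solving with the normalization constraint gives π = (0.3091, 0.2000, 0.2909, 0.2000).
So the stationary probability of Casual is 0.2909.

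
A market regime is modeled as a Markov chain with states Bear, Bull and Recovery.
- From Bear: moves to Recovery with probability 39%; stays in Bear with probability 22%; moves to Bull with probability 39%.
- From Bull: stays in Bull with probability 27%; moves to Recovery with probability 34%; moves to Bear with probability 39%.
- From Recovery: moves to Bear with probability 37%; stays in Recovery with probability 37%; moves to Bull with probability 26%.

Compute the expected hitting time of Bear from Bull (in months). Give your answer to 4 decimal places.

2.6110

Let t(s) be the expected number of months to first reach Bear from state s, with t(Bear) = 0. Conditioning on the first month:
t(Bull) = 1 + 0.27·t(Bull) + 0.34·t(Recovery)
t(Recovery) = 1 + 0.26·t(Bull) + 0.37·t(Recovery)
Solving: t(Bull) = 2.6110, t(Recovery) = 2.6649.
Expected months from Bull to Bear: 2.6110.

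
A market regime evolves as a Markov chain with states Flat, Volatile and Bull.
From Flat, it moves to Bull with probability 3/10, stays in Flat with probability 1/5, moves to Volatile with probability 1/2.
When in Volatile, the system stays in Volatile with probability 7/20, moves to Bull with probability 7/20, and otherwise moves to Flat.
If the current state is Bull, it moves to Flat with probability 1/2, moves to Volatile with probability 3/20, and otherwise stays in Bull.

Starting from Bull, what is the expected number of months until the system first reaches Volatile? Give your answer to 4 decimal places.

3.5135

Let t(s) be the expected number of months to first reach Volatile from state s, with t(Volatile) = 0. Conditioning on the first month:
t(Flat) = 1 + 0.2·t(Flat) + 0.3·t(Bull)
t(Bull) = 1 + 0.5·t(Flat) + 0.35·t(Bull)
Solving: t(Flat) = 2.5676, t(Bull) = 3.5135.
Expected months from Bull to Volatile: 3.5135.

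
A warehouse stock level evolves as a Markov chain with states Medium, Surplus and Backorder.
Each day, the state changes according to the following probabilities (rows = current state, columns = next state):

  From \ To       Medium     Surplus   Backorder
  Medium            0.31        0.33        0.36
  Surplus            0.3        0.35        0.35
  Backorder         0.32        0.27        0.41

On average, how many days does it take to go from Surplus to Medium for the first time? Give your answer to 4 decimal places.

Let t(s) be the expected number of days to first reach Medium from state s, with t(Medium) = 0. Conditioning on the first day:
t(Surplus) = 1 + 0.35·t(Surplus) + 0.35·t(Backorder)
t(Backorder) = 1 + 0.27·t(Surplus) + 0.41·t(Backorder)
Solving: t(Surplus) = 3.2526, t(Backorder) = 3.1834.
Expected days from Surplus to Medium: 3.2526.

3.2526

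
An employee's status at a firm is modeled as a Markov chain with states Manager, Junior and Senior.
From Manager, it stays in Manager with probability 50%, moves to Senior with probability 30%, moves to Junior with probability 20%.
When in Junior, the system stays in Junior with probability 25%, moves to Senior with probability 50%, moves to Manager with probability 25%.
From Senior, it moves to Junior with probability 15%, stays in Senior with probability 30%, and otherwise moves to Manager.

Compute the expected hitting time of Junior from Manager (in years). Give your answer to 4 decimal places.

Let t(s) be the expected number of years to first reach Junior from state s, with t(Junior) = 0. Conditioning on the first year:
t(Manager) = 1 + 0.5·t(Manager) + 0.3·t(Senior)
t(Senior) = 1 + 0.55·t(Manager) + 0.3·t(Senior)
Solving: t(Manager) = 5.4054, t(Senior) = 5.6757.
Expected years from Manager to Junior: 5.4054.

5.4054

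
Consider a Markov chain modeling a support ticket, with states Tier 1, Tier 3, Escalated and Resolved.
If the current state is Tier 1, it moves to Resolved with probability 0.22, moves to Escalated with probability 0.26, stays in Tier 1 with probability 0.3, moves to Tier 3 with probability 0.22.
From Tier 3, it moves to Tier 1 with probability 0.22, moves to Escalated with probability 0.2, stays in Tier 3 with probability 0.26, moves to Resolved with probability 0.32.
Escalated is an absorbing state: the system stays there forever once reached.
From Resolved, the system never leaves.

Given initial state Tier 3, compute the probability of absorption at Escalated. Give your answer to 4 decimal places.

0.4199

Let h(s) be the probability of absorption at Escalated starting from transient state s. Then h(Escalated) = 1 and h(Resolved) = 0. By first-step analysis:
h(Tier 1) = 0.3·h(Tier 1) + 0.22·h(Tier 3) + 0.26·1 + 0.22·0
h(Tier 3) = 0.22·h(Tier 1) + 0.26·h(Tier 3) + 0.2·1 + 0.32·0
Solving: h(Tier 1) = 0.5034, h(Tier 3) = 0.4199.
Starting from Tier 3, the probability is 0.4199.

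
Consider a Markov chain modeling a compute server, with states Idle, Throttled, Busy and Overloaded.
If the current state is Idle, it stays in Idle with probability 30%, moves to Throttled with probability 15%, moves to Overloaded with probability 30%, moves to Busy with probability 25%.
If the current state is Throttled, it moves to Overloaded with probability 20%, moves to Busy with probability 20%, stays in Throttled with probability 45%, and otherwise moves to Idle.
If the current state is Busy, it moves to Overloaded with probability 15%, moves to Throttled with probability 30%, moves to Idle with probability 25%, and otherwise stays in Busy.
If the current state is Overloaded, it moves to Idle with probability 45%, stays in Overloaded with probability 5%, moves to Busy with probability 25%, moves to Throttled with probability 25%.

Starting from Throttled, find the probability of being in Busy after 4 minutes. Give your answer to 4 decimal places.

0.2471

Propagate the distribution vector 4 minutes from Throttled.
After 0 minutes: (0.0000, 1.0000, 0.0000, 0.0000)
After 1 minute: (0.1500, 0.4500, 0.2000, 0.2000)
After 2 minutes: (0.2525, 0.3350, 0.2375, 0.1750)
After 3 minutes: (0.2641, 0.3036, 0.2451, 0.1871)
After 4 minutes: (0.2703, 0.2966, 0.2471, 0.1861)
P(in Busy after 4 minutes) = 0.2471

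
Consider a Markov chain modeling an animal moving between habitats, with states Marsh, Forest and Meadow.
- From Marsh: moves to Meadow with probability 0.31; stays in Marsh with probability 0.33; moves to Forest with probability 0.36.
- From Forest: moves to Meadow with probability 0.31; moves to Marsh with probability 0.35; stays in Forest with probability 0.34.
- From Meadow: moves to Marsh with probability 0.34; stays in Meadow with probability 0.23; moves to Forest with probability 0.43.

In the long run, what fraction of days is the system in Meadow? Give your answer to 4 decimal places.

0.2870

Let the stationary distribution be π with π = πP and π_1 + π_2 + π_3 = 1.
π_1 = 0.33·π_1 + 0.35·π_2 + 0.34·π_3
π_2 = 0.36·π_1 + 0.34·π_2 + 0.43·π_3
Solving with the normalization constraint gives π = (0.3403, 0.3726, 0.2870).
So the stationary probability of Meadow is 0.2870.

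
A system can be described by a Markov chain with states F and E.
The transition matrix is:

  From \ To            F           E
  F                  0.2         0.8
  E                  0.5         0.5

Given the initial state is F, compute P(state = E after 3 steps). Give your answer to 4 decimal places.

Propagate the distribution vector 3 steps from F.
After 0 steps: (1.0000, 0.0000)
After 1 step: (0.2000, 0.8000)
After 2 steps: (0.4400, 0.5600)
After 3 steps: (0.3680, 0.6320)
P(in E after 3 steps) = 0.6320

0.6320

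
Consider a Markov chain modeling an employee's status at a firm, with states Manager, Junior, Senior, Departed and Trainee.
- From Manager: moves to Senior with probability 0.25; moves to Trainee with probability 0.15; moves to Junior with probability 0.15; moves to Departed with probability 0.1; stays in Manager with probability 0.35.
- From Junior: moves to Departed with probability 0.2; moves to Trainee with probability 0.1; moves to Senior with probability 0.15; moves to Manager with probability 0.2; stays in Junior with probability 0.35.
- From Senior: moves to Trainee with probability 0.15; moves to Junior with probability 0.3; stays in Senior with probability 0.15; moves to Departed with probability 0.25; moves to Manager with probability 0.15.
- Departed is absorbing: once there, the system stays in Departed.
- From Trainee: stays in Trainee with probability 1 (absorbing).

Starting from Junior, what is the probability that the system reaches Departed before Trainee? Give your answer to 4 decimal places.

Let h(s) be the probability of absorption at Departed starting from transient state s. Then h(Departed) = 1 and h(Trainee) = 0. By first-step analysis:
h(Manager) = 0.35·h(Manager) + 0.15·h(Junior) + 0.25·h(Senior) + 0.1·1 + 0.15·0
h(Junior) = 0.2·h(Manager) + 0.35·h(Junior) + 0.15·h(Senior) + 0.2·1 + 0.1·0
h(Senior) = 0.15·h(Manager) + 0.3·h(Junior) + 0.15·h(Senior) + 0.25·1 + 0.15·0
Solving: h(Manager) = 0.5256, h(Junior) = 0.6082, h(Senior) = 0.6015.
Starting from Junior, the probability is 0.6082.

0.6082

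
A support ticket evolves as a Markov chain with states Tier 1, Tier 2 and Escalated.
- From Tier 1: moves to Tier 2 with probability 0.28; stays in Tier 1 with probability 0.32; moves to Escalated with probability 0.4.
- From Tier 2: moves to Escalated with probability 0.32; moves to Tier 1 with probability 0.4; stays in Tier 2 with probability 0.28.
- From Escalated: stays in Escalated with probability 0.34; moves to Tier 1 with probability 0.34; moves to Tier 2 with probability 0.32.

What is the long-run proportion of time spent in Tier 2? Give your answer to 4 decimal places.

Let the stationary distribution be π with π = πP and π_1 + π_2 + π_3 = 1.
π_1 = 0.32·π_1 + 0.4·π_2 + 0.34·π_3
π_2 = 0.28·π_1 + 0.28·π_2 + 0.32·π_3
Solving with the normalization constraint gives π = (0.3506, 0.2942, 0.3552).
So the stationary probability of Tier 2 is 0.2942.

0.2942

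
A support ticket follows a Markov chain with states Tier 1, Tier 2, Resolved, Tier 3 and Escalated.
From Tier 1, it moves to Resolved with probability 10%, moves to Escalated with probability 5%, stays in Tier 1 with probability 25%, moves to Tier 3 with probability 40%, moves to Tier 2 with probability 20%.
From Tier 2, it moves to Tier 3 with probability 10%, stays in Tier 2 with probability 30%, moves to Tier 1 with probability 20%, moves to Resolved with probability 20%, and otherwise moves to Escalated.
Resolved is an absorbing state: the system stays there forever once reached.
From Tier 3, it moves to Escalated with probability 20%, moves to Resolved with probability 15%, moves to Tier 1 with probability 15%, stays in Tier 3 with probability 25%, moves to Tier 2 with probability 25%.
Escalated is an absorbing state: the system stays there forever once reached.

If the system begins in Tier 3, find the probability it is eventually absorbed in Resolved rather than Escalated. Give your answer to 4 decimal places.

0.4705

Let h(s) be the probability of absorption at Resolved starting from transient state s. Then h(Resolved) = 1 and h(Escalated) = 0. By first-step analysis:
h(Tier 1) = 0.25·h(Tier 1) + 0.2·h(Tier 2) + 0.1·1 + 0.4·h(Tier 3) + 0.05·0
h(Tier 2) = 0.2·h(Tier 1) + 0.3·h(Tier 2) + 0.2·1 + 0.1·h(Tier 3) + 0.2·0
h(Tier 3) = 0.15·h(Tier 1) + 0.25·h(Tier 2) + 0.15·1 + 0.25·h(Tier 3) + 0.2·0
Solving: h(Tier 1) = 0.5179, h(Tier 2) = 0.5009, h(Tier 3) = 0.4705.
Starting from Tier 3, the probability is 0.4705.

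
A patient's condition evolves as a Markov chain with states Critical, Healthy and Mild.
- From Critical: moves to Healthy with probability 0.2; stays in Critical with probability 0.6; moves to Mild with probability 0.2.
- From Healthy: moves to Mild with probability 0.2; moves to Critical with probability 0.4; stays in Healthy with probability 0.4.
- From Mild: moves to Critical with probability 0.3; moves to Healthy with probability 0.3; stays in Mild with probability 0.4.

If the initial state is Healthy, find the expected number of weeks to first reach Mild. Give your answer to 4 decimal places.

Let t(s) be the expected number of weeks to first reach Mild from state s, with t(Mild) = 0. Conditioning on the first week:
t(Critical) = 1 + 0.6·t(Critical) + 0.2·t(Healthy)
t(Healthy) = 1 + 0.4·t(Critical) + 0.4·t(Healthy)
Solving: t(Critical) = 5.0000, t(Healthy) = 5.0000.
Expected weeks from Healthy to Mild: 5.0000.

5.0000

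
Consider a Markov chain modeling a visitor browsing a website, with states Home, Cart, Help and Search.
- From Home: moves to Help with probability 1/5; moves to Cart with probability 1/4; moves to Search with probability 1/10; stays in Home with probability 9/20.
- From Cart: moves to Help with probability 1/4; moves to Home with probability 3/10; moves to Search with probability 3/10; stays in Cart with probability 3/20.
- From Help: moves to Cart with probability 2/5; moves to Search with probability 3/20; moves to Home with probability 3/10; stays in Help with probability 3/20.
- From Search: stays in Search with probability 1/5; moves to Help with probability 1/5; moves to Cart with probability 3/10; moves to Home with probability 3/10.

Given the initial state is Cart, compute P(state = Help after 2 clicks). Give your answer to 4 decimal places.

Propagate the distribution vector 2 clicks from Cart.
After 0 clicks: (0.0000, 1.0000, 0.0000, 0.0000)
After 1 click: (0.3000, 0.1500, 0.2500, 0.3000)
After 2 clicks: (0.3450, 0.2875, 0.1950, 0.1725)
P(in Help after 2 clicks) = 0.1950

0.1950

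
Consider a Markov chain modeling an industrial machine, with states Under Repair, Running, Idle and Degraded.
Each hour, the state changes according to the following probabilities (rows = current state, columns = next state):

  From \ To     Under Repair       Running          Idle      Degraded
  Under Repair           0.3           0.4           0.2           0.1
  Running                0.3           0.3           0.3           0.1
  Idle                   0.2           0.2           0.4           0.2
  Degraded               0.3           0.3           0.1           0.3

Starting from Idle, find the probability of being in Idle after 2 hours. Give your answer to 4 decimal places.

Propagate the distribution vector 2 hours from Idle.
After 0 hours: (0.0000, 0.0000, 1.0000, 0.0000)
After 1 hour: (0.2000, 0.2000, 0.4000, 0.2000)
After 2 hours: (0.2600, 0.2800, 0.2800, 0.1800)
P(in Idle after 2 hours) = 0.2800

0.2800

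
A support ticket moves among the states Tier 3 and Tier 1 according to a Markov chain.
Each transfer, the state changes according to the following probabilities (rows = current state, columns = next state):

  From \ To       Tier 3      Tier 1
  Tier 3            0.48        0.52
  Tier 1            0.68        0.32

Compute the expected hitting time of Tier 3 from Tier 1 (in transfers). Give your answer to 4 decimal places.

Let t(s) be the expected number of transfers to first reach Tier 3 from state s, with t(Tier 3) = 0. Conditioning on the first transfer:
t(Tier 1) = 1 + 0.32·t(Tier 1)
Solving: t(Tier 1) = 1.4706.
Expected transfers from Tier 1 to Tier 3: 1.4706.

1.4706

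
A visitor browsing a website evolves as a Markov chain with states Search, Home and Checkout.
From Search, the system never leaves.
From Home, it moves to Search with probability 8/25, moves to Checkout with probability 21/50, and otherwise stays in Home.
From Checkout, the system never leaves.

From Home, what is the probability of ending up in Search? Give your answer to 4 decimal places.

0.4324

Let h(s) be the probability of absorption at Search starting from transient state s. Then h(Search) = 1 and h(Checkout) = 0. By first-step analysis:
h(Home) = 0.32·1 + 0.26·h(Home) + 0.42·0
Solving: h(Home) = 0.4324.
Starting from Home, the probability is 0.4324.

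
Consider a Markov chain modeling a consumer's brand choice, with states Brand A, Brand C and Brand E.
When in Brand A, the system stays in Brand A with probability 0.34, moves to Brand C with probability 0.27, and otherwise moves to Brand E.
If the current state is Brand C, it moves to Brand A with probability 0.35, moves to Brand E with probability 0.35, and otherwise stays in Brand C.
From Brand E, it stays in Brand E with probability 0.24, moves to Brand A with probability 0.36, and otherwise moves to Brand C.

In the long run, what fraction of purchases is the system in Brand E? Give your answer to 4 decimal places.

Let the stationary distribution be π with π = πP and π_1 + π_2 + π_3 = 1.
π_1 = 0.34·π_1 + 0.35·π_2 + 0.36·π_3
π_2 = 0.27·π_1 + 0.3·π_2 + 0.4·π_3
Solving with the normalization constraint gives π = (0.3498, 0.3223, 0.3279).
So the stationary probability of Brand E is 0.3279.

0.3279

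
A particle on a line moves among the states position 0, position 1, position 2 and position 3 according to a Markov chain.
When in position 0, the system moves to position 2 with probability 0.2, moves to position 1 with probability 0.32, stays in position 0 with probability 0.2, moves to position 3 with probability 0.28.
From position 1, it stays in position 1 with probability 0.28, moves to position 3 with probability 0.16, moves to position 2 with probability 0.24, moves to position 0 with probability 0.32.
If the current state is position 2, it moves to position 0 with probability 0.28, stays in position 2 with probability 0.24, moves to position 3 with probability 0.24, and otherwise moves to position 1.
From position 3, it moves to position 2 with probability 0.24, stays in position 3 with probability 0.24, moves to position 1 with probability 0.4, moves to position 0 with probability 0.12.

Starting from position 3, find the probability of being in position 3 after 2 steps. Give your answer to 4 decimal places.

0.2128

Propagate the distribution vector 2 steps from position 3.
After 0 steps: (0.0000, 0.0000, 0.0000, 1.0000)
After 1 step: (0.1200, 0.4000, 0.2400, 0.2400)
After 2 steps: (0.2480, 0.3040, 0.2352, 0.2128)
P(in position 3 after 2 steps) = 0.2128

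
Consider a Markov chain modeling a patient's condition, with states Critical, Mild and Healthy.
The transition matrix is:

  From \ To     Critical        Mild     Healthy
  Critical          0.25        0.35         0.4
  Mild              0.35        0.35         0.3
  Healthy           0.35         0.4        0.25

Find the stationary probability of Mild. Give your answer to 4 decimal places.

Let the stationary distribution be π with π = πP and π_1 + π_2 + π_3 = 1.
π_1 = 0.25·π_1 + 0.35·π_2 + 0.35·π_3
π_2 = 0.35·π_1 + 0.35·π_2 + 0.4·π_3
Solving with the normalization constraint gives π = (0.3182, 0.3658, 0.3160).
So the stationary probability of Mild is 0.3658.

0.3658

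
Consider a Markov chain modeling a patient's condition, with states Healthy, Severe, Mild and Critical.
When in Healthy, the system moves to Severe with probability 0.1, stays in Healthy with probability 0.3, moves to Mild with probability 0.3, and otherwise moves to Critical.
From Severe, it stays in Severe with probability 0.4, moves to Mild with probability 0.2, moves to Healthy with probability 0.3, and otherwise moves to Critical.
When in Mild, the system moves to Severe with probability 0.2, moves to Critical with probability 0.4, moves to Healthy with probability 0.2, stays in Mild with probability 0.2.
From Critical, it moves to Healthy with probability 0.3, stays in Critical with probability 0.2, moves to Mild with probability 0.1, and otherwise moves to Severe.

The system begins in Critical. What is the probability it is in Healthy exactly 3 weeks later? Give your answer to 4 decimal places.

Propagate the distribution vector 3 weeks from Critical.
After 0 weeks: (0.0000, 0.0000, 0.0000, 1.0000)
After 1 week: (0.3000, 0.4000, 0.1000, 0.2000)
After 2 weeks: (0.2900, 0.2900, 0.2100, 0.2100)
After 3 weeks: (0.2790, 0.2710, 0.2080, 0.2420)
P(in Healthy after 3 weeks) = 0.2790

0.2790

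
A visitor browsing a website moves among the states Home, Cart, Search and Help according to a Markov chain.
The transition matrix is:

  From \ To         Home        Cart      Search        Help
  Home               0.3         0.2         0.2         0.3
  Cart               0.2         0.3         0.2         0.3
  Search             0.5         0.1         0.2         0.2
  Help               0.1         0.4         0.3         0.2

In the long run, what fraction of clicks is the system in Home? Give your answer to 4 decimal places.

0.2693

Let the stationary distribution be π with π = πP and π_1 + π_2 + π_3 + π_4 = 1.
π_1 = 0.3·π_1 + 0.2·π_2 + 0.5·π_3 + 0.1·π_4
π_2 = 0.2·π_1 + 0.3·π_2 + 0.1·π_3 + 0.4·π_4
π_3 = 0.2·π_1 + 0.2·π_2 + 0.2·π_3 + 0.3·π_4
Solving with the normalization constraint gives π = (0.2693, 0.2533, 0.2252, 0.2523).
So the stationary probability of Home is 0.2693.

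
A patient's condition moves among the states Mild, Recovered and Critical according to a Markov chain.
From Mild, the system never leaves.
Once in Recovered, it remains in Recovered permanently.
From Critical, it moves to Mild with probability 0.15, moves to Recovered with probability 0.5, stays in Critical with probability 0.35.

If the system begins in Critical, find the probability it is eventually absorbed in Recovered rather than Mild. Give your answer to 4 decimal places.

Let h(s) be the probability of absorption at Recovered starting from transient state s. Then h(Recovered) = 1 and h(Mild) = 0. By first-step analysis:
h(Critical) = 0.15·0 + 0.5·1 + 0.35·h(Critical)
Solving: h(Critical) = 0.7692.
Starting from Critical, the probability is 0.7692.

0.7692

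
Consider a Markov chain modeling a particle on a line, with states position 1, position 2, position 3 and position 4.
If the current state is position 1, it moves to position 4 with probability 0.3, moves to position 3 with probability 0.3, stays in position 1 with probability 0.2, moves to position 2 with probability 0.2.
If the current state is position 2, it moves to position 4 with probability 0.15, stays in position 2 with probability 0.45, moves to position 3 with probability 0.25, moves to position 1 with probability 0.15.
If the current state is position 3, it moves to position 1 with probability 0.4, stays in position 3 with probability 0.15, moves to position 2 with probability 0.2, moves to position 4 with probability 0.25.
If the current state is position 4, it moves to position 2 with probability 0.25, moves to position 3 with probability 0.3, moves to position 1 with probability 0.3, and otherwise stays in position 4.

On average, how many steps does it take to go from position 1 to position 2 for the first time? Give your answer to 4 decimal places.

4.7064

Let t(s) be the expected number of steps to first reach position 2 from state s, with t(position 2) = 0. Conditioning on the first step:
t(position 1) = 1 + 0.2·t(position 1) + 0.3·t(position 3) + 0.3·t(position 4)
t(position 3) = 1 + 0.4·t(position 1) + 0.15·t(position 3) + 0.25·t(position 4)
t(position 4) = 1 + 0.3·t(position 1) + 0.3·t(position 3) + 0.15·t(position 4)
Solving: t(position 1) = 4.7064, t(position 3) = 4.7153, t(position 4) = 4.5018.
Expected steps from position 1 to position 2: 4.7064.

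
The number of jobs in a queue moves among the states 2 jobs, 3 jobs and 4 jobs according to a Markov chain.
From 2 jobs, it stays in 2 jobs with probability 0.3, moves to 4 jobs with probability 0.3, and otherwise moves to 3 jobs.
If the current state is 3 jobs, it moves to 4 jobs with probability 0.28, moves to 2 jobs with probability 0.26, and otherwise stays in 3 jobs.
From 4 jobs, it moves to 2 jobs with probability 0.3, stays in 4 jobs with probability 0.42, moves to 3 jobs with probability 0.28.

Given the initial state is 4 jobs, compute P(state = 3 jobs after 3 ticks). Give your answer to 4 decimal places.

0.3806

Propagate the distribution vector 3 ticks from 4 jobs.
After 0 ticks: (0.0000, 0.0000, 1.0000)
After 1 tick: (0.3000, 0.2800, 0.4200)
After 2 ticks: (0.2888, 0.3664, 0.3448)
After 3 ticks: (0.2853, 0.3806, 0.3340)
P(in 3 jobs after 3 ticks) = 0.3806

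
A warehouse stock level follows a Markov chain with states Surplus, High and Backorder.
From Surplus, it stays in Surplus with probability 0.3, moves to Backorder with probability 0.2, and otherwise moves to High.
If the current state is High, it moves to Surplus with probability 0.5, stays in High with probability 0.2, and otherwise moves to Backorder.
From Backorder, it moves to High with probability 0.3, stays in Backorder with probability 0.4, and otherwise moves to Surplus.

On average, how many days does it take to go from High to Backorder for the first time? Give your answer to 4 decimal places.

Let t(s) be the expected number of days to first reach Backorder from state s, with t(Backorder) = 0. Conditioning on the first day:
t(Surplus) = 1 + 0.3·t(Surplus) + 0.5·t(High)
t(High) = 1 + 0.5·t(Surplus) + 0.2·t(High)
Solving: t(Surplus) = 4.1935, t(High) = 3.8710.
Expected days from High to Backorder: 3.8710.

3.8710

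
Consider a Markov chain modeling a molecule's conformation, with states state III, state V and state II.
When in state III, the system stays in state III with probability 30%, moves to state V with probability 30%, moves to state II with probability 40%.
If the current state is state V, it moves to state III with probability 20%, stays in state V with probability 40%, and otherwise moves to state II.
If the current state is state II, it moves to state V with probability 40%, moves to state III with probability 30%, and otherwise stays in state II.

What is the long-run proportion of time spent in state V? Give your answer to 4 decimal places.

0.3737

Let the stationary distribution be π with π = πP and π_1 + π_2 + π_3 = 1.
π_1 = 0.3·π_1 + 0.2·π_2 + 0.3·π_3
π_2 = 0.3·π_1 + 0.4·π_2 + 0.4·π_3
Solving with the normalization constraint gives π = (0.2626, 0.3737, 0.3636).
So the stationary probability of state V is 0.3737.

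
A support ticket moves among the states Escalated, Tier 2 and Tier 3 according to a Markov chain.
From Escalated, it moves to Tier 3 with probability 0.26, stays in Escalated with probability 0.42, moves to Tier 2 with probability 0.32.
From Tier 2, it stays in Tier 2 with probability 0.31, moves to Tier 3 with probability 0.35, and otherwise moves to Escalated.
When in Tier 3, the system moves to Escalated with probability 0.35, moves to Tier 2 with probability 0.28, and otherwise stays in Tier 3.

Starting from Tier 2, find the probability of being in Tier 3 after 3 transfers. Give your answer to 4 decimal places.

Propagate the distribution vector 3 transfers from Tier 2.
After 0 transfers: (0.0000, 1.0000, 0.0000)
After 1 transfer: (0.3400, 0.3100, 0.3500)
After 2 transfers: (0.3707, 0.3029, 0.3264)
After 3 transfers: (0.3729, 0.3039, 0.3232)
P(in Tier 3 after 3 transfers) = 0.3232

0.3232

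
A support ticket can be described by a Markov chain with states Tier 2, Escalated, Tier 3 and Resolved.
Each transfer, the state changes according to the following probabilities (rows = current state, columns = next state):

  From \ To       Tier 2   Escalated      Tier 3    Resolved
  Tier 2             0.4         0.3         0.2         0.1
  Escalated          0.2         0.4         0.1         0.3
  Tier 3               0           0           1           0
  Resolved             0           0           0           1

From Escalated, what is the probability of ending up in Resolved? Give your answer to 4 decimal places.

Let h(s) be the probability of absorption at Resolved starting from transient state s. Then h(Resolved) = 1 and h(Tier 3) = 0. By first-step analysis:
h(Tier 2) = 0.4·h(Tier 2) + 0.3·h(Escalated) + 0.2·0 + 0.1·1
h(Escalated) = 0.2·h(Tier 2) + 0.4·h(Escalated) + 0.1·0 + 0.3·1
Solving: h(Tier 2) = 0.5000, h(Escalated) = 0.6667.
Starting from Escalated, the probability is 0.6667.

0.6667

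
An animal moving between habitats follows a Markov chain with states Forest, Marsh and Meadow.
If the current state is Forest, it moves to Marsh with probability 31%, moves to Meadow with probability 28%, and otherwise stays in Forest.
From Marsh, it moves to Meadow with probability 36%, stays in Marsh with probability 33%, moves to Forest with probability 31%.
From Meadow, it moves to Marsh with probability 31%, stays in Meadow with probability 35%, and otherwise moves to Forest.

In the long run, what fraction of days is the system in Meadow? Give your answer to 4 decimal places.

0.3283

Let the stationary distribution be π with π = πP and π_1 + π_2 + π_3 = 1.
π_1 = 0.41·π_1 + 0.31·π_2 + 0.34·π_3
π_2 = 0.31·π_1 + 0.33·π_2 + 0.31·π_3
Solving with the normalization constraint gives π = (0.3554, 0.3163, 0.3283).
So the stationary probability of Meadow is 0.3283.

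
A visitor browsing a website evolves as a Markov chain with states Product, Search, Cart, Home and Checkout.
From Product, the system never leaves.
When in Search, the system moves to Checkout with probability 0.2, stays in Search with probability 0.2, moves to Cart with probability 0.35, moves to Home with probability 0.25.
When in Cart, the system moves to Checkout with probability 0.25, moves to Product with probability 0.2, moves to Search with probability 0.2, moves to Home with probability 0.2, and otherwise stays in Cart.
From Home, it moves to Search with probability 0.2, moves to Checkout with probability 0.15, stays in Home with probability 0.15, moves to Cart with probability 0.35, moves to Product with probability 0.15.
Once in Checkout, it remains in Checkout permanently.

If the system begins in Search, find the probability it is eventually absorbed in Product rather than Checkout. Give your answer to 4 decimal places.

Let h(s) be the probability of absorption at Product starting from transient state s. Then h(Product) = 1 and h(Checkout) = 0. By first-step analysis:
h(Search) = 0.2·h(Search) + 0.35·h(Cart) + 0.25·h(Home) + 0.2·0
h(Cart) = 0.2·1 + 0.2·h(Search) + 0.15·h(Cart) + 0.2·h(Home) + 0.25·0
h(Home) = 0.15·1 + 0.2·h(Search) + 0.35·h(Cart) + 0.15·h(Home) + 0.15·0
Solving: h(Search) = 0.3073, h(Cart) = 0.4054, h(Home) = 0.4157.
Starting from Search, the probability is 0.3073.

0.3073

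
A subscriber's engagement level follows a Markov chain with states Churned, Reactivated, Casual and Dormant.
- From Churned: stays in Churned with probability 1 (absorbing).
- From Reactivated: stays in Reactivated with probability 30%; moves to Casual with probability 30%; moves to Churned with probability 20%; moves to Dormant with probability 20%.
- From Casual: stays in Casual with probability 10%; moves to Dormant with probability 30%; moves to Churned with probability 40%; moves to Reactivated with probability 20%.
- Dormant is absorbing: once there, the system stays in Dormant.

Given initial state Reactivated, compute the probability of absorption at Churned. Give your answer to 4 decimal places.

0.5263

Let h(s) be the probability of absorption at Churned starting from transient state s. Then h(Churned) = 1 and h(Dormant) = 0. By first-step analysis:
h(Reactivated) = 0.2·1 + 0.3·h(Reactivated) + 0.3·h(Casual) + 0.2·0
h(Casual) = 0.4·1 + 0.2·h(Reactivated) + 0.1·h(Casual) + 0.3·0
Solving: h(Reactivated) = 0.5263, h(Casual) = 0.5614.
Starting from Reactivated, the probability is 0.5263.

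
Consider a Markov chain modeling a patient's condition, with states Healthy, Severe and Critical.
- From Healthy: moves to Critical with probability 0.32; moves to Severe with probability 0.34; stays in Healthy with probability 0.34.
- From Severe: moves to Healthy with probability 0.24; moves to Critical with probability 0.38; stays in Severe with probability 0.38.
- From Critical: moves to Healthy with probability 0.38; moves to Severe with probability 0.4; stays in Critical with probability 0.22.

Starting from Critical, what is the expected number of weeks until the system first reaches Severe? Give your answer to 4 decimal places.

2.6450

Let t(s) be the expected number of weeks to first reach Severe from state s, with t(Severe) = 0. Conditioning on the first week:
t(Healthy) = 1 + 0.34·t(Healthy) + 0.32·t(Critical)
t(Critical) = 1 + 0.38·t(Healthy) + 0.22·t(Critical)
Solving: t(Healthy) = 2.7976, t(Critical) = 2.6450.
Expected weeks from Critical to Severe: 2.6450.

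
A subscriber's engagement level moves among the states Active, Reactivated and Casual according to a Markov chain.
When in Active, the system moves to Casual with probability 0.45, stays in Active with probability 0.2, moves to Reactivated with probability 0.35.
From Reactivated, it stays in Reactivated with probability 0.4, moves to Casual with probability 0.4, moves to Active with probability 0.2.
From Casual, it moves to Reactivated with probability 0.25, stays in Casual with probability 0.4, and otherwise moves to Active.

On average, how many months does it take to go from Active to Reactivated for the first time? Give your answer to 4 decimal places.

3.2558

Let t(s) be the expected number of months to first reach Reactivated from state s, with t(Reactivated) = 0. Conditioning on the first month:
t(Active) = 1 + 0.2·t(Active) + 0.45·t(Casual)
t(Casual) = 1 + 0.35·t(Active) + 0.4·t(Casual)
Solving: t(Active) = 3.2558, t(Casual) = 3.5659.
Expected months from Active to Reactivated: 3.2558.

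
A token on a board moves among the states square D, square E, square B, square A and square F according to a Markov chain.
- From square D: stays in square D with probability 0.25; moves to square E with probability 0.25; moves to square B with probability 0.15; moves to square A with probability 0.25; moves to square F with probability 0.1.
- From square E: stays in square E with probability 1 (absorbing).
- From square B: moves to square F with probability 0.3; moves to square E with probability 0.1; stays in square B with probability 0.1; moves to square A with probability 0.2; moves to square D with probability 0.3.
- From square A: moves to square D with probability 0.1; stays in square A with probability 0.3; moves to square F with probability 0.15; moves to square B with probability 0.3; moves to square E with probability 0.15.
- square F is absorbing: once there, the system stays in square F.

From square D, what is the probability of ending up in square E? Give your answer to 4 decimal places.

Let h(s) be the probability of absorption at square E starting from transient state s. Then h(square E) = 1 and h(square F) = 0. By first-step analysis:
h(square D) = 0.25·h(square D) + 0.25·1 + 0.15·h(square B) + 0.25·h(square A) + 0.1·0
h(square B) = 0.3·h(square D) + 0.1·1 + 0.1·h(square B) + 0.2·h(square A) + 0.3·0
h(square A) = 0.1·h(square D) + 0.15·1 + 0.3·h(square B) + 0.3·h(square A) + 0.15·0
Solving: h(square D) = 0.5711, h(square B) = 0.4059, h(square A) = 0.4698.
Starting from square D, the probability is 0.5711.

0.5711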